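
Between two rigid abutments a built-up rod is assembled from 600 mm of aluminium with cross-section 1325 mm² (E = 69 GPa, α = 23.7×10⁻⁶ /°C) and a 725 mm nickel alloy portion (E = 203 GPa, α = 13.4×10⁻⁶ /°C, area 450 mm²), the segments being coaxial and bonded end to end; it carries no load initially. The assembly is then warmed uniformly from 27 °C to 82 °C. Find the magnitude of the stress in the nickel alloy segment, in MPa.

σ ≈ 202 MPa (compressive)

If the supports were absent, the total length change would be Σ αᵢΔT Lᵢ = 23.7×10⁻⁶×55×600 + 13.4×10⁻⁶×55×725 = 1.316 mm.
Since the ends are fixed, an axial force P builds up, equal in every segment, with P · Σ Lᵢ/(AᵢEᵢ) = δ_free.
The series flexibility is Σ Lᵢ/(AᵢEᵢ) = 600/(1325×69×10³) + 725/(450×203×10³) = 1.45×10⁻⁵ mm/N.
Hence P = δ_free / Σ(L/AE) = 1.316/1.45×10⁻⁵ = 90.79 kN (compressive).
σ_{nickel alloy} = P / A = 90790 / 450 = 201.8 MPa.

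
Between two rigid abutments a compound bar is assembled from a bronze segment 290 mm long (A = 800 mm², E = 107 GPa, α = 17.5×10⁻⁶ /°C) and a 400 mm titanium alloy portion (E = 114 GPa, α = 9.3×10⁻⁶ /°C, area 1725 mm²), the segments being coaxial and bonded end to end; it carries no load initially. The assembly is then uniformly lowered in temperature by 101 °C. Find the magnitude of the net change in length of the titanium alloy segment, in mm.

|ΔL| ≈ 0.0425 mm

If the supports were absent, the total length change would be Σ αᵢΔT Lᵢ = 17.5×10⁻⁶×101×290 + 9.3×10⁻⁶×101×400 = 0.8883 mm.
Since the ends are fixed, an axial force P builds up, equal in every segment, with P · Σ Lᵢ/(AᵢEᵢ) = δ_free.
Σ Lᵢ/(AᵢEᵢ) = 290/(800×107×10³) + 400/(1725×114×10³) = 5.422×10⁻⁶ mm/N.
So P = 0.8883 / 5.422×10⁻⁶ = 163.8 kN, tensile.
For the titanium alloy segment, free thermal change = 9.3×10⁻⁶×101×400 = 0.3757 mm and elastic change from P = 163800×400/(1725×114×10³) = 0.3332 mm; these oppose, so the net change is 0.0425 mm (segment shortens).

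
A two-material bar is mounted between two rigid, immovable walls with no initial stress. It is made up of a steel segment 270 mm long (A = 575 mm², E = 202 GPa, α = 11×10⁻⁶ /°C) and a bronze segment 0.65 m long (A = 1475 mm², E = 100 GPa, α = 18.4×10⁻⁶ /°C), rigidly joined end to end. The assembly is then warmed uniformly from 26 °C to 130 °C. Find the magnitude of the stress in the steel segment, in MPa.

σ ≈ 401 MPa (compressive)

With the walls removed the bar would change length by δ_free = Σ αᵢΔT Lᵢ = 11×10⁻⁶×104×270 + 18.4×10⁻⁶×104×650 = 1.553 mm.
The rigid supports impose zero overall length change; the single axial force P common to all segments must satisfy P Σ Lᵢ/(AᵢEᵢ) = δ_free.
The series flexibility is Σ Lᵢ/(AᵢEᵢ) = 270/(575×202×10³) + 650/(1475×100×10³) = 6.731×10⁻⁶ mm/N.
Hence P = δ_free / Σ(L/AE) = 1.553/6.731×10⁻⁶ = 230.7 kN (compressive).
σ_{steel} = P / A = 230700 / 575 = 401.2 MPa.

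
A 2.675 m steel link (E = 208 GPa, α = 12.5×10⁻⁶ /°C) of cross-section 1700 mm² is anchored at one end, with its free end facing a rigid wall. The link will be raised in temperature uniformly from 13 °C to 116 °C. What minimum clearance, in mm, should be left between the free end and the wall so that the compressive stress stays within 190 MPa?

g ≈ 1 mm

With no wall the link would lengthen by αΔT L = 12.5×10⁻⁶ × 103 × 2675 = 3.444 mm.
At the allowable stress the elastic shortening the wall may impose is σL/E = 190 × 2675 / (208×10³) = 2.444 mm.
The gap must absorb the remainder: g_min = 3.444 − 2.444 = 1.001 mm.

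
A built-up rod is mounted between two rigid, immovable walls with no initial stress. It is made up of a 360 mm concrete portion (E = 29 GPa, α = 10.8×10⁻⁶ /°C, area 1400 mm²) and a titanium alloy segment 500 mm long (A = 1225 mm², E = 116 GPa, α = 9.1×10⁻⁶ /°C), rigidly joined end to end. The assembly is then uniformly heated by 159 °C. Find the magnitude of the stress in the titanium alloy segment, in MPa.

Free thermal expansion of the whole bar: Σ αᵢΔT Lᵢ = 10.8×10⁻⁶×159×360 + 9.1×10⁻⁶×159×500 = 1.342 mm.
The rigid supports impose zero overall length change; the single axial force P common to all segments must satisfy P Σ Lᵢ/(AᵢEᵢ) = δ_free.
Σ Lᵢ/(AᵢEᵢ) = 360/(1400×29×10³) + 500/(1225×116×10³) = 1.239×10⁻⁵ mm/N.
P = 1.342 / 1.239×10⁻⁵ = 108300 N = 108.3 kN, compressive.
σ_{titanium alloy} = P / A = 108300 / 1225 = 88.43 MPa.

σ ≈ 88.4 MPa (compressive)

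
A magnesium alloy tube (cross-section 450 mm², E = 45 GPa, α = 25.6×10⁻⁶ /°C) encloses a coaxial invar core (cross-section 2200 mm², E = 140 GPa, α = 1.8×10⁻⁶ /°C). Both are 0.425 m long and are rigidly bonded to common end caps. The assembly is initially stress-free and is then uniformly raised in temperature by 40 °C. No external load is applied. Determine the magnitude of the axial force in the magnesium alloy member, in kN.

Equilibrium of a rigid end plate with no external load gives equal and opposite internal forces ±P in the two members. Since α_{magnesium alloy} > α_{invar}, heating drives the magnesium alloy into compression and the invar into tension.
Equating the net (thermal + elastic) strains gives |α₁ − α₂|·ΔT = P·[1/(A₁E₁) + 1/(A₂E₂)].
|α₁ − α₂|·ΔT = 23.8×10⁻⁶ × 40 = 0.000952.
1/(A₁E₁) + 1/(A₂E₂) = 1/(450×45×10³) + 1/(2200×140×10³) = 5.263×10⁻⁸ N⁻¹.
So P = 0.000952 / 5.263×10⁻⁸ = 18.09 kN.

P ≈ 18.1 kN (compressive in the magnesium alloy)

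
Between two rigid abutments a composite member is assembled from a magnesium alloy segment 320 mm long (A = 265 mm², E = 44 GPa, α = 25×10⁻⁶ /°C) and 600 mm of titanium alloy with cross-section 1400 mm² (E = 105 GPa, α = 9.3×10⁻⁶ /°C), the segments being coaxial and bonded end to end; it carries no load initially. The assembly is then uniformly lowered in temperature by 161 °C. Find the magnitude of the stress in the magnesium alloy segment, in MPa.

If the supports were absent, the total length change would be Σ αᵢΔT Lᵢ = 25×10⁻⁶×161×320 + 9.3×10⁻⁶×161×600 = 2.186 mm.
Since the ends are fixed, an axial force P builds up, equal in every segment, with P · Σ Lᵢ/(AᵢEᵢ) = δ_free.
The series flexibility is Σ Lᵢ/(AᵢEᵢ) = 320/(265×44×10³) + 600/(1400×105×10³) = 3.153×10⁻⁵ mm/N.
Hence P = δ_free / Σ(L/AE) = 2.186/3.153×10⁻⁵ = 69.35 kN (tensile).
σ_{magnesium alloy} = P / A = 69350 / 265 = 261.7 MPa.

σ ≈ 262 MPa (tensile)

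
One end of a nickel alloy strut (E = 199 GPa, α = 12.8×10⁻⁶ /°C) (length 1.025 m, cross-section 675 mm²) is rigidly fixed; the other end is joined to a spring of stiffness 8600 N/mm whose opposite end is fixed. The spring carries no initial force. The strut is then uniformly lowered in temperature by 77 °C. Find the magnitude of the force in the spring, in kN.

P ≈ 8.15 kN

If the spring were absent the strut would shorten by αΔT L = 12.8×10⁻⁶ × 77 × 1025 = 1.01 mm.
Let P be the tensile force in the spring. The strut extends elastically by PL/(AE) and the spring stretches by P/k; together these equal δ_free.
So P = δ_free / [L/(AE) + 1/k] = 1.01 / [ 1025/(675×199×10³) + 1/(8600) ].
P = 1.01 / 0.0001239 = 8153 N.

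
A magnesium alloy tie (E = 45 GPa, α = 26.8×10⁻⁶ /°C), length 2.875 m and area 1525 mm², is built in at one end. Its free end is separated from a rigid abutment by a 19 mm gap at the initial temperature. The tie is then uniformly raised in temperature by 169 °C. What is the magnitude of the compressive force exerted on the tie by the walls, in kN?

Unrestrained expansion: δ_free = αΔT L = 26.8×10⁻⁶ × 169 × 2875 = 13.02 mm.
This is smaller than the 19 mm clearance, so the tie expands freely without reaching the stop — the stress is zero.

P ≈ 0 kN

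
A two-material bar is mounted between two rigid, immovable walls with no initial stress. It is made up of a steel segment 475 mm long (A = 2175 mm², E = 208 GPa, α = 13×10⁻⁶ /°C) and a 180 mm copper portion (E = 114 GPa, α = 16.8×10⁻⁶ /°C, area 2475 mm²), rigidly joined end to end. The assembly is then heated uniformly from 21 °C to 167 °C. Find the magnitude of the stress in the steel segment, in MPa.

If the supports were absent, the total length change would be Σ αᵢΔT Lᵢ = 13×10⁻⁶×146×475 + 16.8×10⁻⁶×146×180 = 1.343 mm.
The walls prevent any net length change, so an axial force P (same in every segment) develops. Compatibility: P · Σ Lᵢ/(AᵢEᵢ) = δ_free.
Σ Lᵢ/(AᵢEᵢ) = 475/(2175×208×10³) + 180/(2475×114×10³) = 1.688×10⁻⁶ mm/N.
Hence P = δ_free / Σ(L/AE) = 1.343/1.688×10⁻⁶ = 795.7 kN (compressive).
σ_{steel} = P / A = 795700 / 2175 = 365.8 MPa.

σ ≈ 366 MPa (compressive)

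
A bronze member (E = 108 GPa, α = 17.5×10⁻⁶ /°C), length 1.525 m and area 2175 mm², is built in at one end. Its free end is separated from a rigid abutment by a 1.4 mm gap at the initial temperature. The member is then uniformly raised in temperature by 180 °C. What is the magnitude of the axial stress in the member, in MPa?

σ ≈ 241 MPa (compressive)

If the wall were absent the member would grow by αΔT L = 17.5×10⁻⁶ × 180 × 1525 = 4.804 mm.
The gap closes (δ_free > 1.4 mm) and the wall then resists a further 4.804 − 1.4 = 3.404 mm of expansion.
So σ = E(δ_free − g)/L = 108×10³ × 3.404/1525 = 241.1 MPa.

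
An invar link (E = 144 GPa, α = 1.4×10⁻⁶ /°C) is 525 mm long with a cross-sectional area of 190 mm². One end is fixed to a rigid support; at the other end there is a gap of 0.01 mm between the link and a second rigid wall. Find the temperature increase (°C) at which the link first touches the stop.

The gap closes when αΔT L = 0.01 mm, since the link is still unstressed at that instant.
ΔT = 0.01 / (1.4×10⁻⁶ × 525) = 13.61 °C.

ΔT ≈ 13.6 °C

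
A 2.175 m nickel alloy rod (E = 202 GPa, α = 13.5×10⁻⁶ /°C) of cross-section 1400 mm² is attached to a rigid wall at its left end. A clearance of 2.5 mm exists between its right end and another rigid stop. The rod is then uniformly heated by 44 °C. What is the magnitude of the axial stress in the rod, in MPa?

σ ≈ 0 MPa

Unrestrained expansion: δ_free = αΔT L = 13.5×10⁻⁶ × 44 × 2175 = 1.292 mm.
This is smaller than the 2.5 mm clearance, so the rod expands freely without reaching the stop — the stress is zero.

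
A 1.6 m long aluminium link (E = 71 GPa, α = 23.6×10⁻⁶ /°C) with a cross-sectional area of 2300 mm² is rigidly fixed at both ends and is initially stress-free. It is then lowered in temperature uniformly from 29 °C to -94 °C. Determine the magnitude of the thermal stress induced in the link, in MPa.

σ ≈ 206 MPa (tensile)

With length fixed, the mechanical strain must cancel the thermal strain αΔT = 23.6×10⁻⁶ × 123 = 2902.8×10⁻⁶.
The stress required to suppress this strain is σ = Eε = 71×10³ × 2902.8×10⁻⁶ = 206.1 MPa, tensile since the link is trying to contract.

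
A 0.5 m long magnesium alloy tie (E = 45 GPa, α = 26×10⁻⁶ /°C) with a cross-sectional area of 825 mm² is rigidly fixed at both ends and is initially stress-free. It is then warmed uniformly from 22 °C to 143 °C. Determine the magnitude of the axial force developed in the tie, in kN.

P ≈ 117 kN (compressive)

The ends cannot move, so σ = EαΔT = 45×10³ × 26×10⁻⁶ × 121 = 141.6 MPa.
P = AEαΔT = 825 × 45×10³ × 26×10⁻⁶ × 121 = 116.8 kN (compressive).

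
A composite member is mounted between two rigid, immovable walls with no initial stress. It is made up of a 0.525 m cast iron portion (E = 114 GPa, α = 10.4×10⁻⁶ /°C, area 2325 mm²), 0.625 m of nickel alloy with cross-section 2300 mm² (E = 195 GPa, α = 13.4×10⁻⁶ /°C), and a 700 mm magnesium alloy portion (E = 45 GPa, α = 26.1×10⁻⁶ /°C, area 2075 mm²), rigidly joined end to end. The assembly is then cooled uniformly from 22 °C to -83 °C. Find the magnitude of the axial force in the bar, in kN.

With the walls removed the bar would change length by δ_free = Σ αᵢΔT Lᵢ = 10.4×10⁻⁶×105×525 + 13.4×10⁻⁶×105×625 + 26.1×10⁻⁶×105×700 = 3.371 mm.
The rigid supports impose zero overall length change; the single axial force P common to all segments must satisfy P Σ Lᵢ/(AᵢEᵢ) = δ_free.
The series flexibility is Σ Lᵢ/(AᵢEᵢ) = 525/(2325×114×10³) + 625/(2300×195×10³) + 700/(2075×45×10³) = 1.087×10⁻⁵ mm/N.
Hence P = δ_free / Σ(L/AE) = 3.371/1.087×10⁻⁵ = 310.1 kN (tensile).

P ≈ 310 kN (tensile)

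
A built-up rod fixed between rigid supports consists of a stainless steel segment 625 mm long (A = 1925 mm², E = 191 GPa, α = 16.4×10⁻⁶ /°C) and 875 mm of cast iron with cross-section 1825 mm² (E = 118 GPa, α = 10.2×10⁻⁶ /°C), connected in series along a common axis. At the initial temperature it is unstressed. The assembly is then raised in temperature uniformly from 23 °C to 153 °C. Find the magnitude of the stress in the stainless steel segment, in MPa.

σ ≈ 225 MPa (compressive)

If the supports were absent, the total length change would be Σ αᵢΔT Lᵢ = 16.4×10⁻⁶×130×625 + 10.2×10⁻⁶×130×875 = 2.493 mm.
The walls prevent any net length change, so an axial force P (same in every segment) develops. Compatibility: P · Σ Lᵢ/(AᵢEᵢ) = δ_free.
The series flexibility is Σ Lᵢ/(AᵢEᵢ) = 625/(1925×191×10³) + 875/(1825×118×10³) = 5.763×10⁻⁶ mm/N.
So P = 2.493 / 5.763×10⁻⁶ = 432.5 kN, compressive.
σ_{stainless steel} = P / A = 432500 / 1925 = 224.7 MPa.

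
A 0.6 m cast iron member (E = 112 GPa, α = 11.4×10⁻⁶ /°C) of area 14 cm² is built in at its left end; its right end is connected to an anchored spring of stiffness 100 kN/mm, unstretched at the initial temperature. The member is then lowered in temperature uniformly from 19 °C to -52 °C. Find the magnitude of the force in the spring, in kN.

P ≈ 35.1 kN

Free thermal contraction: δ_free = αΔT L = 11.4×10⁻⁶ × 71 × 600 = 0.4856 mm.
Let P be the tensile force in the spring. The member extends elastically by PL/(AE) and the spring stretches by P/k; together these equal δ_free.
So P = δ_free / [L/(AE) + 1/k] = 0.4856 / [ 600/(1400×112×10³) + 1/(100×10³) ].
P = 0.4856 / 1.383×10⁻⁵ = 35120 N.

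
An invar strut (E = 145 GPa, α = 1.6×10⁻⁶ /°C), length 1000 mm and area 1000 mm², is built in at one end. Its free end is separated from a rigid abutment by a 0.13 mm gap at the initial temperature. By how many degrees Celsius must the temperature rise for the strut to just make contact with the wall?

Contact occurs when the free expansion equals the gap: αΔT L = 0.13 mm.
ΔT = 0.13 / (1.6×10⁻⁶ × 1000) = 81.25 °C.

ΔT ≈ 81.3 °C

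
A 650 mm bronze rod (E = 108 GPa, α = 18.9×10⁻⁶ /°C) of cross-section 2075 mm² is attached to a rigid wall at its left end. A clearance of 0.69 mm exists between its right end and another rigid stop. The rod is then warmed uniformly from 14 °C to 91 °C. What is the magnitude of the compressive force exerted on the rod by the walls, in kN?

If the wall were absent the rod would grow by αΔT L = 18.9×10⁻⁶ × 77 × 650 = 0.9459 mm.
The gap closes (δ_free > 0.69 mm) and the wall then resists a further 0.9459 − 0.69 = 0.2559 mm of expansion.
That suppressed elongation corresponds to σ = E·Δ/L = 108×10³ × 0.2559/650 = 42.53 MPa.
Force on the wall = σA = 42.53 × 2075 mm² = 88.24 kN.

P ≈ 88.2 kN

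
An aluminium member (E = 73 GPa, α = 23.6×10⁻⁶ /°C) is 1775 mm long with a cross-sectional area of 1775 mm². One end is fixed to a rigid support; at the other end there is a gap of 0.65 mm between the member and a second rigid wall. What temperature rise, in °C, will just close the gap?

The gap closes when αΔT L = 0.65 mm, since the member is still unstressed at that instant.
ΔT = 0.65 / (23.6×10⁻⁶ × 1775) = 15.52 °C.

ΔT ≈ 15.5 °C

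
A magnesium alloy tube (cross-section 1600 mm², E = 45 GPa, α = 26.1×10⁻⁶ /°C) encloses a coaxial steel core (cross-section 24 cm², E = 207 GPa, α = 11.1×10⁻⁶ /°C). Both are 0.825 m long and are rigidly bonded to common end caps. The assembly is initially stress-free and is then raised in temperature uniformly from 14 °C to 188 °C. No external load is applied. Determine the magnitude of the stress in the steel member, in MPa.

σ ≈ 68.4 MPa (tensile)

The magnesium alloy has the larger α, so on heating it would change length more than the steel if both were free. The rigid plates force a common final length, so the magnesium alloy is put into compression and the steel into tension, with equal and opposite forces P (no external load).
Compatibility of the two members (thermal + elastic change equal): (α₁ − α₂)ΔT = P·[1/(A₁E₁) + 1/(A₂E₂)].
|α₁ − α₂|·ΔT = 15×10⁻⁶ × 174 = 0.00261.
1/(A₁E₁) + 1/(A₂E₂) = 1/(1600×45×10³) + 1/(2400×207×10³) = 1.59×10⁻⁸ N⁻¹.
P = 0.00261 / 1.59×10⁻⁸ = 164100 N = 164.1 kN.
σ_{steel} = P/A₂ = 164100/2400 = 68.39 MPa, tensile.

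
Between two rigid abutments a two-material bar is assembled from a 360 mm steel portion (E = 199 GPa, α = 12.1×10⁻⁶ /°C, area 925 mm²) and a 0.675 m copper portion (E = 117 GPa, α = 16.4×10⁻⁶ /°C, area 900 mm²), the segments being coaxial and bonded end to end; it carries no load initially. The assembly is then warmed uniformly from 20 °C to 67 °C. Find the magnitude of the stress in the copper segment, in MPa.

σ ≈ 96.3 MPa (compressive)

With the walls removed the bar would change length by δ_free = Σ αᵢΔT Lᵢ = 12.1×10⁻⁶×47×360 + 16.4×10⁻⁶×47×675 = 0.725 mm.
The rigid supports impose zero overall length change; the single axial force P common to all segments must satisfy P Σ Lᵢ/(AᵢEᵢ) = δ_free.
Σ Lᵢ/(AᵢEᵢ) = 360/(925×199×10³) + 675/(900×117×10³) = 8.366×10⁻⁶ mm/N.
So P = 0.725 / 8.366×10⁻⁶ = 86.66 kN, compressive.
σ_{copper} = P / A = 86660 / 900 = 96.29 MPa.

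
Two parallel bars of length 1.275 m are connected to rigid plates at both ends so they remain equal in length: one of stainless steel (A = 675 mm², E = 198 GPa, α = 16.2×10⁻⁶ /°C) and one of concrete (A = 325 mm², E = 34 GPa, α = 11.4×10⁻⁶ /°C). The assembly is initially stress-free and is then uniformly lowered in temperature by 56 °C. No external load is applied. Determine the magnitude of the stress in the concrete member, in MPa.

Equilibrium of a rigid end plate with no external load gives equal and opposite internal forces ±P in the two members. Since α_{stainless steel} > α_{concrete}, cooling drives the stainless steel into tension and the concrete into compression.
Setting the final lengths equal and cancelling L: (α₁ − α₂)ΔT = P/(A₁E₁) + P/(A₂E₂).
|α₁ − α₂|·ΔT = 4.8×10⁻⁶ × 56 = 0.0002688.
1/(A₁E₁) + 1/(A₂E₂) = 1/(675×198×10³) + 1/(325×34×10³) = 9.798×10⁻⁸ N⁻¹.
So P = 0.0002688 / 9.798×10⁻⁸ = 2.743 kN.
σ_{concrete} = P/A₂ = 2743/325 = 8.441 MPa, compressive.

σ ≈ 8.44 MPa (compressive)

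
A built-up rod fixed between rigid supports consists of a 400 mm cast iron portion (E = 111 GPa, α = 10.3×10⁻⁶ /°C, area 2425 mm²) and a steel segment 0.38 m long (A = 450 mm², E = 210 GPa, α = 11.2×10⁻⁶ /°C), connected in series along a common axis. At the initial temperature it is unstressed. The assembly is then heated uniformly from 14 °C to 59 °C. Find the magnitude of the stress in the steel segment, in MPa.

With the walls removed the bar would change length by δ_free = Σ αᵢΔT Lᵢ = 10.3×10⁻⁶×45×400 + 11.2×10⁻⁶×45×380 = 0.3769 mm.
Since the ends are fixed, an axial force P builds up, equal in every segment, with P · Σ Lᵢ/(AᵢEᵢ) = δ_free.
Σ Lᵢ/(AᵢEᵢ) = 400/(2425×111×10³) + 380/(450×210×10³) = 5.507×10⁻⁶ mm/N.
So P = 0.3769 / 5.507×10⁻⁶ = 68.44 kN, compressive.
σ_{steel} = P / A = 68440 / 450 = 152.1 MPa.

σ ≈ 152 MPa (compressive)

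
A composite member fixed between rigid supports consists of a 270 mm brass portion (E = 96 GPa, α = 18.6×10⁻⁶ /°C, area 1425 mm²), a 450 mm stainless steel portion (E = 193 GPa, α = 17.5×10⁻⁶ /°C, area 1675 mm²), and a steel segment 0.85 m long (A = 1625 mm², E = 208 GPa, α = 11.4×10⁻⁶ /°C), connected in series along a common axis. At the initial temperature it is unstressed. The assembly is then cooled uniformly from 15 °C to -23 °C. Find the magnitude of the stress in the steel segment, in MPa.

σ ≈ 89.8 MPa (tensile)

If the supports were absent, the total length change would be Σ αᵢΔT Lᵢ = 18.6×10⁻⁶×38×270 + 17.5×10⁻⁶×38×450 + 11.4×10⁻⁶×38×850 = 0.8583 mm.
The walls prevent any net length change, so an axial force P (same in every segment) develops. Compatibility: P · Σ Lᵢ/(AᵢEᵢ) = δ_free.
The series flexibility is Σ Lᵢ/(AᵢEᵢ) = 270/(1425×96×10³) + 450/(1675×193×10³) + 850/(1625×208×10³) = 5.88×10⁻⁶ mm/N.
P = 0.8583 / 5.88×10⁻⁶ = 146000 N = 146 kN, tensile.
σ_{steel} = P / A = 146000 / 1625 = 89.82 MPa.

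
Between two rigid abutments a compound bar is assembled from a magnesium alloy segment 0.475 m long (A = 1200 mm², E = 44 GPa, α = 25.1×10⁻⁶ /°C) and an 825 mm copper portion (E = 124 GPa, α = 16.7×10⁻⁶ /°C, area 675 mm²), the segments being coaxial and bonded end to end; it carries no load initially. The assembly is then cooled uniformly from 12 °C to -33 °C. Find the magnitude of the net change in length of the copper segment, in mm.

With the walls removed the bar would change length by δ_free = Σ αᵢΔT Lᵢ = 25.1×10⁻⁶×45×475 + 16.7×10⁻⁶×45×825 = 1.157 mm.
Since the ends are fixed, an axial force P builds up, equal in every segment, with P · Σ Lᵢ/(AᵢEᵢ) = δ_free.
Σ Lᵢ/(AᵢEᵢ) = 475/(1200×44×10³) + 825/(675×124×10³) = 1.885×10⁻⁵ mm/N.
P = 1.157 / 1.885×10⁻⁵ = 61340 N = 61.34 kN, tensile.
For the copper segment, free thermal change = 16.7×10⁻⁶×45×825 = 0.62 mm and elastic change from P = 61340×825/(675×124×10³) = 0.6046 mm; these oppose, so the net change is 0.0153 mm (segment shortens).

|ΔL| ≈ 0.0153 mm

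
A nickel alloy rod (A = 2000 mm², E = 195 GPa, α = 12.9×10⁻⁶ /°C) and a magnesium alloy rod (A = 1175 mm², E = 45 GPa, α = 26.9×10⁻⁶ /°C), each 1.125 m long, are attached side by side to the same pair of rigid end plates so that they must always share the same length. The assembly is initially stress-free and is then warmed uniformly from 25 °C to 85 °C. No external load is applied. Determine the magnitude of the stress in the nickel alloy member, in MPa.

σ ≈ 19.6 MPa (tensile)

The magnesium alloy has the larger α, so on heating it would change length more than the nickel alloy if both were free. The rigid plates force a common final length, so the magnesium alloy is put into compression and the nickel alloy into tension, with equal and opposite forces P (no external load).
Setting the final lengths equal and cancelling L: (α₁ − α₂)ΔT = P/(A₁E₁) + P/(A₂E₂).
|α₁ − α₂|·ΔT = 14×10⁻⁶ × 60 = 0.00084.
1/(A₁E₁) + 1/(A₂E₂) = 1/(2000×195×10³) + 1/(1175×45×10³) = 2.148×10⁻⁸ N⁻¹.
P = 0.00084 / 2.148×10⁻⁸ = 39110 N = 39.11 kN.
σ_{nickel alloy} = P/A₁ = 39110/2000 = 19.56 MPa, tensile.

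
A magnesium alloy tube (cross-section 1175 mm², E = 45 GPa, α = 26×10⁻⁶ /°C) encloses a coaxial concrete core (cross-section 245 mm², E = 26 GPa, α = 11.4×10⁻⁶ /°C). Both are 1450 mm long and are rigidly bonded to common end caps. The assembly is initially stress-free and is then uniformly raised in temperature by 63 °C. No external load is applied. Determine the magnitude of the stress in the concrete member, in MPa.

σ ≈ 21.3 MPa (tensile)

The magnesium alloy has the larger α, so on heating it would change length more than the concrete if both were free. The rigid plates force a common final length, so the magnesium alloy is put into compression and the concrete into tension, with equal and opposite forces P (no external load).
Setting the final lengths equal and cancelling L: (α₁ − α₂)ΔT = P/(A₁E₁) + P/(A₂E₂).
|α₁ − α₂|·ΔT = 14.6×10⁻⁶ × 63 = 0.0009198.
1/(A₁E₁) + 1/(A₂E₂) = 1/(1175×45×10³) + 1/(245×26×10³) = 1.759×10⁻⁷ N⁻¹.
P = 0.0009198 / 1.759×10⁻⁷ = 5229 N = 5.229 kN.
σ_{concrete} = P/A₂ = 5229/245 = 21.34 MPa, tensile.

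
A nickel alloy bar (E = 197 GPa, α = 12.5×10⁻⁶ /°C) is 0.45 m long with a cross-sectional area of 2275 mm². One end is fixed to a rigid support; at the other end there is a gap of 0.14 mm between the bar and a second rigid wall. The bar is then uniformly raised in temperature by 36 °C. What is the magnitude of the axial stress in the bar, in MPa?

If the wall were absent the bar would grow by αΔT L = 12.5×10⁻⁶ × 36 × 450 = 0.2025 mm.
The gap closes (δ_free > 0.14 mm) and the wall then resists a further 0.2025 − 0.14 = 0.0625 mm of expansion.
That suppressed elongation corresponds to σ = E·Δ/L = 197×10³ × 0.0625/450 = 27.36 MPa.

σ ≈ 27.4 MPa (compressive)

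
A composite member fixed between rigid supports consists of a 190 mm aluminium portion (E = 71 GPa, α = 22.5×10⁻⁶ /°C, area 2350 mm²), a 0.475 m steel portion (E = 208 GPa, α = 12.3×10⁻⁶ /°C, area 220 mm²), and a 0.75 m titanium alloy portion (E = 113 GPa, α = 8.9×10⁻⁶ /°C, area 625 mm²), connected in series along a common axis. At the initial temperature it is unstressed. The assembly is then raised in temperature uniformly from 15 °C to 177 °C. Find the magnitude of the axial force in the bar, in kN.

If the supports were absent, the total length change would be Σ αᵢΔT Lᵢ = 22.5×10⁻⁶×162×190 + 12.3×10⁻⁶×162×475 + 8.9×10⁻⁶×162×750 = 2.72 mm.
Since the ends are fixed, an axial force P builds up, equal in every segment, with P · Σ Lᵢ/(AᵢEᵢ) = δ_free.
The series flexibility is Σ Lᵢ/(AᵢEᵢ) = 190/(2350×71×10³) + 475/(220×208×10³) + 750/(625×113×10³) = 2.214×10⁻⁵ mm/N.
P = 2.72 / 2.214×10⁻⁵ = 122900 N = 122.9 kN, compressive.

P ≈ 123 kN (compressive)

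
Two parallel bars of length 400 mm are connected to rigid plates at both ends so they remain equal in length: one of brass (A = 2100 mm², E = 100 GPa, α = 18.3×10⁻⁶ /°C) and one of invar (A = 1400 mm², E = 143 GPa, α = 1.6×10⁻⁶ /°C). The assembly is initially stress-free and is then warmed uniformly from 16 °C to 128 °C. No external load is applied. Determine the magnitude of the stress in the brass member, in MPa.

The brass has the larger α, so on heating it would change length more than the invar if both were free. The rigid plates force a common final length, so the brass is put into compression and the invar into tension, with equal and opposite forces P (no external load).
Setting the final lengths equal and cancelling L: (α₁ − α₂)ΔT = P/(A₁E₁) + P/(A₂E₂).
|α₁ − α₂|·ΔT = 16.7×10⁻⁶ × 112 = 0.00187.
1/(A₁E₁) + 1/(A₂E₂) = 1/(2100×100×10³) + 1/(1400×143×10³) = 9.757×10⁻⁹ N⁻¹.
So P = 0.00187 / 9.757×10⁻⁹ = 191.7 kN.
σ_{brass} = P/A₁ = 191700/2100 = 91.29 MPa, compressive.

σ ≈ 91.3 MPa (compressive)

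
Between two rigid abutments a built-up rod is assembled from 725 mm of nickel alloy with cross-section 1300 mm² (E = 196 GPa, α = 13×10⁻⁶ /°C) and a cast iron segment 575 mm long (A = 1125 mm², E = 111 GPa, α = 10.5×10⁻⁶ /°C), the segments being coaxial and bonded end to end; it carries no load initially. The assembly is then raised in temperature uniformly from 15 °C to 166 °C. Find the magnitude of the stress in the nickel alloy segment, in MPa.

σ ≈ 241 MPa (compressive)

If the supports were absent, the total length change would be Σ αᵢΔT Lᵢ = 13×10⁻⁶×151×725 + 10.5×10⁻⁶×151×575 = 2.335 mm.
The walls prevent any net length change, so an axial force P (same in every segment) develops. Compatibility: P · Σ Lᵢ/(AᵢEᵢ) = δ_free.
The series flexibility is Σ Lᵢ/(AᵢEᵢ) = 725/(1300×196×10³) + 575/(1125×111×10³) = 7.45×10⁻⁶ mm/N.
Hence P = δ_free / Σ(L/AE) = 2.335/7.45×10⁻⁶ = 313.4 kN (compressive).
σ_{nickel alloy} = P / A = 313400 / 1300 = 241.1 MPa.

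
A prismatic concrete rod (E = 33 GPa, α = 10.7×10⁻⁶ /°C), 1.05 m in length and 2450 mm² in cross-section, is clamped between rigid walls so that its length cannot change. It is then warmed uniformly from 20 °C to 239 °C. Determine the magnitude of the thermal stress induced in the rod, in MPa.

The supports are rigid, so the total axial strain is zero. The restrained thermal strain is ε = αΔT = 10.7×10⁻⁶ × 219 = 2343.3×10⁻⁶.
Hence σ = E·αΔT = 33×10³ × 2343.3×10⁻⁶ = 77.33 MPa, compressive.

σ ≈ 77.3 MPa (compressive)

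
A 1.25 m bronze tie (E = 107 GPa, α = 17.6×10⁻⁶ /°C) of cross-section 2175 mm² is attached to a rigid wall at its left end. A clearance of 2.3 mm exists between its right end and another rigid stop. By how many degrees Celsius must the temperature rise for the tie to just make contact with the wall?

Contact occurs when the free expansion equals the gap: αΔT L = 2.3 mm.
ΔT = 2.3 / (17.6×10⁻⁶ × 1250) = 104.5 °C.

ΔT ≈ 105 °C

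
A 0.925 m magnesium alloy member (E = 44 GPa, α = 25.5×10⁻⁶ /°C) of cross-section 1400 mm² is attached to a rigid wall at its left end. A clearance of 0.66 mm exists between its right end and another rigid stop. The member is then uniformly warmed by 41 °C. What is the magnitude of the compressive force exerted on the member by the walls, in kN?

If the wall were absent the member would grow by αΔT L = 25.5×10⁻⁶ × 41 × 925 = 0.9671 mm.
The gap closes (δ_free > 0.66 mm) and the wall then resists a further 0.9671 − 0.66 = 0.3071 mm of expansion.
So σ = E(δ_free − g)/L = 44×10³ × 0.3071/925 = 14.61 MPa.
Force on the wall = σA = 14.61 × 1400 mm² = 20.45 kN.

P ≈ 20.5 kN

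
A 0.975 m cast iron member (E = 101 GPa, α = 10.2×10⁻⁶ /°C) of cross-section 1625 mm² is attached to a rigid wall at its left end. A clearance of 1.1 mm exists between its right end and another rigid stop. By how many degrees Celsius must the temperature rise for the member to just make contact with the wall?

Contact occurs when the free expansion equals the gap: αΔT L = 1.1 mm.
ΔT = 1.1 / (10.2×10⁻⁶ × 975) = 110.6 °C.

ΔT ≈ 111 °C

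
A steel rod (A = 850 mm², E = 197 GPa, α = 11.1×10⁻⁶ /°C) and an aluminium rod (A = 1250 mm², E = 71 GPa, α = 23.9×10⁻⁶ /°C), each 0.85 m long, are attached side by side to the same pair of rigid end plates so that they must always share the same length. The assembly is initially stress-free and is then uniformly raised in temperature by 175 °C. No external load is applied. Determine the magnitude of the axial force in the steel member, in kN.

The aluminium has the larger α, so on heating it would change length more than the steel if both were free. The rigid plates force a common final length, so the aluminium is put into compression and the steel into tension, with equal and opposite forces P (no external load).
Compatibility of the two members (thermal + elastic change equal): (α₁ − α₂)ΔT = P·[1/(A₁E₁) + 1/(A₂E₂)].
|α₁ − α₂|·ΔT = 12.8×10⁻⁶ × 175 = 0.00224.
1/(A₁E₁) + 1/(A₂E₂) = 1/(850×197×10³) + 1/(1250×71×10³) = 1.724×10⁻⁸ N⁻¹.
So P = 0.00224 / 1.724×10⁻⁸ = 129.9 kN.

P ≈ 130 kN (tensile in the steel)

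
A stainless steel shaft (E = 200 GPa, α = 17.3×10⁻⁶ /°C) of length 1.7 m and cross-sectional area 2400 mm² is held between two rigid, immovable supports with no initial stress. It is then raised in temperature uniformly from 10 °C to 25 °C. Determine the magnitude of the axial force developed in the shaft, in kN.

P ≈ 125 kN (compressive)

Full restraint means ε = 0, so the stress is σ = EαΔT = 200×10³ × 17.3×10⁻⁶ × 15 = 51.9 MPa.
P = AEαΔT = 2400 × 200×10³ × 17.3×10⁻⁶ × 15 = 124.6 kN (compressive).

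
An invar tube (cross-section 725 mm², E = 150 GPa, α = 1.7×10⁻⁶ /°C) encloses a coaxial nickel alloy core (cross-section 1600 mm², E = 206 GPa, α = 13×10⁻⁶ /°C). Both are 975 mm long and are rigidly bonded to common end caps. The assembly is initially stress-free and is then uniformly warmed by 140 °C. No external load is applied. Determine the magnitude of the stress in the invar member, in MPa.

The nickel alloy has the larger α, so on heating it would change length more than the invar if both were free. The rigid plates force a common final length, so the nickel alloy is put into compression and the invar into tension, with equal and opposite forces P (no external load).
Equating the net (thermal + elastic) strains gives |α₁ − α₂|·ΔT = P·[1/(A₁E₁) + 1/(A₂E₂)].
|α₁ − α₂|·ΔT = 11.3×10⁻⁶ × 140 = 0.001582.
1/(A₁E₁) + 1/(A₂E₂) = 1/(725×150×10³) + 1/(1600×206×10³) = 1.223×10⁻⁸ N⁻¹.
P = 0.001582 / 1.223×10⁻⁸ = 129400 N = 129.4 kN.
σ_{invar} = P/A₁ = 129400/725 = 178.4 MPa, tensile.

σ ≈ 178 MPa (tensile)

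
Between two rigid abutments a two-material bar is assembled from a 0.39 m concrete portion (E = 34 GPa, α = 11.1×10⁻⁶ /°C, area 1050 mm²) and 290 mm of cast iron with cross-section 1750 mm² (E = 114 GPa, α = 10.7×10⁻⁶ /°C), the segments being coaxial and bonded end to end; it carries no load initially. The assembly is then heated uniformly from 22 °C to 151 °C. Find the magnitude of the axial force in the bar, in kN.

P ≈ 77.5 kN (compressive)

If the supports were absent, the total length change would be Σ αᵢΔT Lᵢ = 11.1×10⁻⁶×129×390 + 10.7×10⁻⁶×129×290 = 0.9587 mm.
The walls prevent any net length change, so an axial force P (same in every segment) develops. Compatibility: P · Σ Lᵢ/(AᵢEᵢ) = δ_free.
The series flexibility is Σ Lᵢ/(AᵢEᵢ) = 390/(1050×34×10³) + 290/(1750×114×10³) = 1.238×10⁻⁵ mm/N.
So P = 0.9587 / 1.238×10⁻⁵ = 77.45 kN, compressive.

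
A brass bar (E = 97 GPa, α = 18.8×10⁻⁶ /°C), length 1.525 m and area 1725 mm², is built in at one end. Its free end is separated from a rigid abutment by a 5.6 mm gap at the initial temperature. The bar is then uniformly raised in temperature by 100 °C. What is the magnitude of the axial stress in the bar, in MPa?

σ ≈ 0 MPa

If the wall were absent the bar would grow by αΔT L = 18.8×10⁻⁶ × 100 × 1525 = 2.867 mm.
This is smaller than the 5.6 mm clearance, so the bar expands freely without reaching the stop — the stress is zero.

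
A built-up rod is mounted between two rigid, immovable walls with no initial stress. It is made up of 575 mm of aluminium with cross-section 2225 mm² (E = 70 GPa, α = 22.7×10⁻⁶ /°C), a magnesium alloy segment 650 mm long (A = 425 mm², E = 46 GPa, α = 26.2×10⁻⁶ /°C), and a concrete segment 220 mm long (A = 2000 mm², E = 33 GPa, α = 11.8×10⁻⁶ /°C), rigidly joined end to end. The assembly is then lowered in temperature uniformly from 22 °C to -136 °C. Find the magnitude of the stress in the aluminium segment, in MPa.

σ ≈ 57.6 MPa (tensile)

With the walls removed the bar would change length by δ_free = Σ αᵢΔT Lᵢ = 22.7×10⁻⁶×158×575 + 26.2×10⁻⁶×158×650 + 11.8×10⁻⁶×158×220 = 5.163 mm.
The walls prevent any net length change, so an axial force P (same in every segment) develops. Compatibility: P · Σ Lᵢ/(AᵢEᵢ) = δ_free.
The series flexibility is Σ Lᵢ/(AᵢEᵢ) = 575/(2225×70×10³) + 650/(425×46×10³) + 220/(2000×33×10³) = 4.027×10⁻⁵ mm/N.
P = 5.163 / 4.027×10⁻⁵ = 128200 N = 128.2 kN, tensile.
σ_{aluminium} = P / A = 128200 / 2225 = 57.62 MPa.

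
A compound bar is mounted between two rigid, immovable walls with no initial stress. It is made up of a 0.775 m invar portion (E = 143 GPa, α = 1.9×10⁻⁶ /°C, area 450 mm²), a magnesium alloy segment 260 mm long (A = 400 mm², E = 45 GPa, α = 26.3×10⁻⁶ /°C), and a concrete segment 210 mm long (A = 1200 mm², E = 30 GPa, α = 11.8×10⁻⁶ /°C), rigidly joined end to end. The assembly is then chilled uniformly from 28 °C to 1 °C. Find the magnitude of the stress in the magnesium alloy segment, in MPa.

If the supports were absent, the total length change would be Σ αᵢΔT Lᵢ = 1.9×10⁻⁶×27×775 + 26.3×10⁻⁶×27×260 + 11.8×10⁻⁶×27×210 = 0.2913 mm.
Since the ends are fixed, an axial force P builds up, equal in every segment, with P · Σ Lᵢ/(AᵢEᵢ) = δ_free.
The series flexibility is Σ Lᵢ/(AᵢEᵢ) = 775/(450×143×10³) + 260/(400×45×10³) + 210/(1200×30×10³) = 3.232×10⁻⁵ mm/N.
P = 0.2913 / 3.232×10⁻⁵ = 9012 N = 9.012 kN, tensile.
σ_{magnesium alloy} = P / A = 9012 / 400 = 22.53 MPa.

σ ≈ 22.5 MPa (tensile)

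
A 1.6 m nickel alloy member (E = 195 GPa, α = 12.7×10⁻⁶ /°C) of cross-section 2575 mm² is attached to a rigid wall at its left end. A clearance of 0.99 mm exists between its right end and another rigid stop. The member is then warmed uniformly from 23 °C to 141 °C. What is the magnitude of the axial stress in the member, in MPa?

If the wall were absent the member would grow by αΔT L = 12.7×10⁻⁶ × 118 × 1600 = 2.398 mm.
The gap closes (δ_free > 0.99 mm) and the wall then resists a further 2.398 − 0.99 = 1.408 mm of expansion.
So σ = E(δ_free − g)/L = 195×10³ × 1.408/1600 = 171.6 MPa.

σ ≈ 172 MPa (compressive)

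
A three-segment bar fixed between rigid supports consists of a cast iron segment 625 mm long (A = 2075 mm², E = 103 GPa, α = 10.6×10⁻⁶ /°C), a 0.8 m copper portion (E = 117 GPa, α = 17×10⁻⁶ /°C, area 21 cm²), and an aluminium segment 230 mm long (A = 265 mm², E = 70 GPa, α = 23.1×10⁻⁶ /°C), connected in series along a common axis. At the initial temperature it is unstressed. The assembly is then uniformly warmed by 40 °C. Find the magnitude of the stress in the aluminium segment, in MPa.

σ ≈ 207 MPa (compressive)

If the supports were absent, the total length change would be Σ αᵢΔT Lᵢ = 10.6×10⁻⁶×40×625 + 17×10⁻⁶×40×800 + 23.1×10⁻⁶×40×230 = 1.022 mm.
The rigid supports impose zero overall length change; the single axial force P common to all segments must satisfy P Σ Lᵢ/(AᵢEᵢ) = δ_free.
The series flexibility is Σ Lᵢ/(AᵢEᵢ) = 625/(2075×103×10³) + 800/(2100×117×10³) + 230/(265×70×10³) = 1.858×10⁻⁵ mm/N.
So P = 1.022 / 1.858×10⁻⁵ = 54.98 kN, compressive.
σ_{aluminium} = P / A = 54980 / 265 = 207.5 MPa.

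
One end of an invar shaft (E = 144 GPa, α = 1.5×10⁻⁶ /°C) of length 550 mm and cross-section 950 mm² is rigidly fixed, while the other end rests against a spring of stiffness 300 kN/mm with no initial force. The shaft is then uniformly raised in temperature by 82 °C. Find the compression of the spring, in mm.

Free thermal expansion: δ_free = αΔT L = 1.5×10⁻⁶ × 82 × 550 = 0.06765 mm.
With a force P in the spring, the elastic change of the shaft is PL/(AE) and that of the spring is P/k; compatibility requires their sum to equal δ_free.
So P = δ_free / [L/(AE) + 1/k] = 0.06765 / [ 550/(950×144×10³) + 1/(300×10³) ].
P = 0.06765 / 7.354×10⁻⁶ = 9199 N.
Spring compression = P/k = 9199/(300×10³) = 0.03066 mm.

δ ≈ 0.0307 mm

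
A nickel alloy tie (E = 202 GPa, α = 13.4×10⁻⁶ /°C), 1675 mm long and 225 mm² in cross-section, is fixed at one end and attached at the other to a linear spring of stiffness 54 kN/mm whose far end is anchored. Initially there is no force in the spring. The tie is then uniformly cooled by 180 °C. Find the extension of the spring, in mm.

The unrestrained thermal change is αΔT L = 13.4×10⁻⁶ × 180 × 1675 = 4.04 mm.
With a force P in the spring, the elastic change of the tie is PL/(AE) and that of the spring is P/k; compatibility requires their sum to equal δ_free.
P [ L/(AE) + 1/k ] = δ_free → P [ 1675/(225×202×10³) + 1/(54×10³) ] = 4.04.
P = 4.04 / 5.537×10⁻⁵ = 72960 N.
Spring extension = P/k = 72960/(54×10³) = 1.351 mm.

δ ≈ 1.35 mm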